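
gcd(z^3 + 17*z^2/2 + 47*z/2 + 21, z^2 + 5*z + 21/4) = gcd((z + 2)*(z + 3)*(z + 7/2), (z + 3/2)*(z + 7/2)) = z + 7/2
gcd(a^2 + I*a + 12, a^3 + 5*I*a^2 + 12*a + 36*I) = a - 3*I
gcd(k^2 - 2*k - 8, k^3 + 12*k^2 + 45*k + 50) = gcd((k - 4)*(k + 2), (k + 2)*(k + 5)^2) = k + 2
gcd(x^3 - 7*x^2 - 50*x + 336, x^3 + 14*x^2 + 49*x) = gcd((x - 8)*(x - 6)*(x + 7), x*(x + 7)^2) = x + 7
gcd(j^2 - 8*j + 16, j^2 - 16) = j - 4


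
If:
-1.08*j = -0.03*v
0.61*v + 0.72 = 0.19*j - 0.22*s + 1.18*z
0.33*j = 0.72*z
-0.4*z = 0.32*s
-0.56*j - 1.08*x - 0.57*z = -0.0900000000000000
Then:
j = -0.03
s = 0.02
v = -1.23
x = 0.11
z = -0.02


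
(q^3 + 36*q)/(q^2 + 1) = q*(q^2 + 36)/(q^2 + 1)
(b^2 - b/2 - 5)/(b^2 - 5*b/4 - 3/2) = 2*(-2*b^2 + b + 10)/(-4*b^2 + 5*b + 6)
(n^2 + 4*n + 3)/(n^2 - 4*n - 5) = (n + 3)/(n - 5)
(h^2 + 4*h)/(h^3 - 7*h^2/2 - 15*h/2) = 2*(h + 4)/(2*h^2 - 7*h - 15)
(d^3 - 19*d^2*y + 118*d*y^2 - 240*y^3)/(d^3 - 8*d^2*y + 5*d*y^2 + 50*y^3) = (-d^2 + 14*d*y - 48*y^2)/(-d^2 + 3*d*y + 10*y^2)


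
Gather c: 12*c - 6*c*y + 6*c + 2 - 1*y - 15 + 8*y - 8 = c*(18 - 6*y) + 7*y - 21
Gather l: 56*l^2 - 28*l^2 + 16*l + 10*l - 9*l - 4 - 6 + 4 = 28*l^2 + 17*l - 6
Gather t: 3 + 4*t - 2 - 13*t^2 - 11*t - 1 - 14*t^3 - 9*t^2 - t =-14*t^3 - 22*t^2 - 8*t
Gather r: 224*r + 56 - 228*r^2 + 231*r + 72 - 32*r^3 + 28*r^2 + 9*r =-32*r^3 - 200*r^2 + 464*r + 128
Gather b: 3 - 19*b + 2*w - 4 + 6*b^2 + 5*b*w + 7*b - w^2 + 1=6*b^2 + b*(5*w - 12) - w^2 + 2*w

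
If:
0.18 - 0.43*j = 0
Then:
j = 0.42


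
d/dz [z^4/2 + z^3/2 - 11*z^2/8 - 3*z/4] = 2*z^3 + 3*z^2/2 - 11*z/4 - 3/4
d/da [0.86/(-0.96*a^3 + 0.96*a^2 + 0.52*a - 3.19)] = (2.4768*a^2 - 1.6512*a - 0.4472)/(0.96*a^3 - 0.96*a^2 - 0.52*a + 3.19)^2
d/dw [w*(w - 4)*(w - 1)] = 3*w^2 - 10*w + 4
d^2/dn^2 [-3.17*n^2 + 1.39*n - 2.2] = -6.34000000000000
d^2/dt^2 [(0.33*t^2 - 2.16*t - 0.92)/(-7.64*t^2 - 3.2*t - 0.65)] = (268.292352*t^3 + 332.032872*t^2 + 70.5936*t + 0.439710000000002)/(445.943744*t^6 + 560.34816*t^5 + 348.52152*t^4 + 128.1152*t^3 + 29.6517*t^2 + 4.056*t + 0.274625)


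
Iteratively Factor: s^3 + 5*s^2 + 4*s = (s + 1)*(s^2 + 4*s) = s*(s + 1)*(s + 4)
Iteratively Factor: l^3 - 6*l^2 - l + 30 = (l - 5)*(l^2 - l - 6) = (l - 5)*(l + 2)*(l - 3)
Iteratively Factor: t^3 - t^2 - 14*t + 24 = (t - 3)*(t^2 + 2*t - 8) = (t - 3)*(t - 2)*(t + 4)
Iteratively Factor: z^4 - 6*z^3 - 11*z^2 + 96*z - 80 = (z - 4)*(z^3 - 2*z^2 - 19*z + 20) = (z - 4)*(z - 1)*(z^2 - z - 20) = (z - 5)*(z - 4)*(z - 1)*(z + 4)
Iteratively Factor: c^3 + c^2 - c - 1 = (c - 1)*(c^2 + 2*c + 1) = (c - 1)*(c + 1)*(c + 1)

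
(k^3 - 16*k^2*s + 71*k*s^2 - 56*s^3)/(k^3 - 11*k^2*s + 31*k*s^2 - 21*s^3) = (-k + 8*s)/(-k + 3*s)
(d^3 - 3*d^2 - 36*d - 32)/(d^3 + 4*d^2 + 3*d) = (d^2 - 4*d - 32)/(d*(d + 3))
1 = 1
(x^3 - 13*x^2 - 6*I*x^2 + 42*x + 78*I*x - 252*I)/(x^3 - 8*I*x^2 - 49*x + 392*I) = (x^2 - 6*x*(1 + I) + 36*I)/(x^2 + x*(7 - 8*I) - 56*I)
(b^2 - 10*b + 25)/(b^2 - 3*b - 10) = (b - 5)/(b + 2)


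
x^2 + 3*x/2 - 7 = (x - 2)*(x + 7/2)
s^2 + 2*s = s*(s + 2)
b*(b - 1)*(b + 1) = b^3 - b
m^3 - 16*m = m*(m - 4)*(m + 4)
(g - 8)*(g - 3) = g^2 - 11*g + 24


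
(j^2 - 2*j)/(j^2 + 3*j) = (j - 2)/(j + 3)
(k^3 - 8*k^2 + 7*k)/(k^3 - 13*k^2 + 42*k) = (k - 1)/(k - 6)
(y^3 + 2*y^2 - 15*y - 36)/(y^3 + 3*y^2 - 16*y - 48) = (y + 3)/(y + 4)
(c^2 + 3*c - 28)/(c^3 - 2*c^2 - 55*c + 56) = (c - 4)/(c^2 - 9*c + 8)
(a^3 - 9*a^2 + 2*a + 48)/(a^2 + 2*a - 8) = (a^3 - 9*a^2 + 2*a + 48)/(a^2 + 2*a - 8)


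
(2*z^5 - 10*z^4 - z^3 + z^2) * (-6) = -12*z^5 + 60*z^4 + 6*z^3 - 6*z^2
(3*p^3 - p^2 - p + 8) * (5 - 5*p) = -15*p^4 + 20*p^3 - 45*p + 40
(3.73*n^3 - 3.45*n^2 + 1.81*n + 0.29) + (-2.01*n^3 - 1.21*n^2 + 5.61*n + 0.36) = 1.72*n^3 - 4.66*n^2 + 7.42*n + 0.65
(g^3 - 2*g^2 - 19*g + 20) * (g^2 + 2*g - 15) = g^5 - 38*g^3 + 12*g^2 + 325*g - 300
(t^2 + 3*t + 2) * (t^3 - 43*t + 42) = t^5 + 3*t^4 - 41*t^3 - 87*t^2 + 40*t + 84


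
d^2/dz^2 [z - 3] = 0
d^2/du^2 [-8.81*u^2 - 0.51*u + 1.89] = -17.6200000000000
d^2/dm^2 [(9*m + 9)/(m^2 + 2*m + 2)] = 18*(3*(-m - 1)*(m^2 + 2*m + 2) + 4*(m + 1)^3)/(m^2 + 2*m + 2)^3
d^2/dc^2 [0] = 0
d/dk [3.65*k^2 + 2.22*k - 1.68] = 7.3*k + 2.22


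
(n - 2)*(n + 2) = n^2 - 4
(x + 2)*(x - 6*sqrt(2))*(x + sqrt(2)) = x^3 - 5*sqrt(2)*x^2 + 2*x^2 - 10*sqrt(2)*x - 12*x - 24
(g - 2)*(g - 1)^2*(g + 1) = g^4 - 3*g^3 + g^2 + 3*g - 2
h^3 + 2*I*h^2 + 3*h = h*(h - I)*(h + 3*I)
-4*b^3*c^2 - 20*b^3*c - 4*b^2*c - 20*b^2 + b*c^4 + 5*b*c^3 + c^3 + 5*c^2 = (-2*b + c)*(2*b + c)*(c + 5)*(b*c + 1)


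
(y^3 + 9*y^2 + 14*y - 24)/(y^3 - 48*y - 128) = (y^2 + 5*y - 6)/(y^2 - 4*y - 32)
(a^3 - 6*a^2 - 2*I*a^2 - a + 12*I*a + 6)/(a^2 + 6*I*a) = (a^3 - 2*a^2*(3 + I) + a*(-1 + 12*I) + 6)/(a*(a + 6*I))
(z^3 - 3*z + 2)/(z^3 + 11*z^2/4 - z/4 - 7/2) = 4*(z - 1)/(4*z + 7)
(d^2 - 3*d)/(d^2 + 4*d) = (d - 3)/(d + 4)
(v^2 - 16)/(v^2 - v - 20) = (v - 4)/(v - 5)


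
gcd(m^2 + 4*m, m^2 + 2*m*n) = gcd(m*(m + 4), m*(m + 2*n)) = m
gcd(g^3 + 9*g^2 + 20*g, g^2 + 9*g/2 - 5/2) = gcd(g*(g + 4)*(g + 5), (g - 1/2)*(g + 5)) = g + 5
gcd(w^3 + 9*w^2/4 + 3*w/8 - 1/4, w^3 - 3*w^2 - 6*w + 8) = w + 2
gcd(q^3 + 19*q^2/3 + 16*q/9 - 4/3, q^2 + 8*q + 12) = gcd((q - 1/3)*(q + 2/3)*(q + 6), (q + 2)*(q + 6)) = q + 6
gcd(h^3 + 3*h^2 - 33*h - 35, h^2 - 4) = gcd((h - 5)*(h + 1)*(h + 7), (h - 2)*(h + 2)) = 1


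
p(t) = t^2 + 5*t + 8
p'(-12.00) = -19.00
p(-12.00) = 92.00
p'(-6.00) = -7.00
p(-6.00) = 14.00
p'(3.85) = 12.70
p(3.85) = 42.07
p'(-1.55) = 1.90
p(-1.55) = 2.65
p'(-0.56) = 3.88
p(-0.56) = 5.51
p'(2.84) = 10.68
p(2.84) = 30.27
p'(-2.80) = -0.60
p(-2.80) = 1.84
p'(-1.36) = 2.28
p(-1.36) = 3.05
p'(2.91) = 10.82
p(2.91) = 31.02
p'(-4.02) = -3.04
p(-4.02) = 4.06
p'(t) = 2*t + 5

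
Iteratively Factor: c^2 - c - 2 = (c + 1)*(c - 2)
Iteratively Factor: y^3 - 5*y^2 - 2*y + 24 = (y - 4)*(y^2 - y - 6) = (y - 4)*(y - 3)*(y + 2)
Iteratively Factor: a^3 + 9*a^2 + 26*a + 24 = (a + 4)*(a^2 + 5*a + 6) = (a + 3)*(a + 4)*(a + 2)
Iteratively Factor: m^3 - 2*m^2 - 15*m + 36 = (m - 3)*(m^2 + m - 12) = (m - 3)^2*(m + 4)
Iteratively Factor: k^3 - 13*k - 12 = (k + 3)*(k^2 - 3*k - 4) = (k - 4)*(k + 3)*(k + 1)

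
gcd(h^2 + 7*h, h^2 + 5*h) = h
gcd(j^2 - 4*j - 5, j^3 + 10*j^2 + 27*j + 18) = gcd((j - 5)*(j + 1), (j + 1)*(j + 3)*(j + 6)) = j + 1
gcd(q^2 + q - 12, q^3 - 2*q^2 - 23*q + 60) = q - 3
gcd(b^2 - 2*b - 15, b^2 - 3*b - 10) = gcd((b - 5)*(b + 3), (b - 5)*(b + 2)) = b - 5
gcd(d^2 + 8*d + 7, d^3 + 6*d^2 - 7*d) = d + 7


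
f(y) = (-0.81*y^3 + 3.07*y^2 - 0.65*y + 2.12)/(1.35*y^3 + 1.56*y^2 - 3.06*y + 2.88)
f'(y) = (-4.05*y^2 - 3.12*y + 3.06)*(-0.81*y^3 + 3.07*y^2 - 0.65*y + 2.12)/(1.35*y^3 + 1.56*y^2 - 3.06*y + 2.88)^2 + (-2.43*y^2 + 6.14*y - 0.65)/(1.35*y^3 + 1.56*y^2 - 3.06*y + 2.88) = (4.44089209850063e-16*y^5 - 5.4081*y^4 + 6.7122*y^3 - 23.9646*y^2 + 11.0688*y + 4.6152)/(1.8225*y^6 + 4.212*y^5 - 5.8284*y^4 - 1.7712*y^3 + 18.3492*y^2 - 17.6256*y + 8.2944)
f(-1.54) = 2.10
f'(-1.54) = -3.07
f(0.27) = 0.98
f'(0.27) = 1.24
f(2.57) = 0.25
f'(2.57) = -0.31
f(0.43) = 1.20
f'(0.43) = 1.38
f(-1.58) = 2.23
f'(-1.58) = -3.36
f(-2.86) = -6.68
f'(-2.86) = -14.35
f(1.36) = 0.98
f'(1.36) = -1.05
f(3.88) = -0.02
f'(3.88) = -0.13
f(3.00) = 0.13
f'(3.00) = -0.22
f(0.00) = 0.74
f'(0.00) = 0.56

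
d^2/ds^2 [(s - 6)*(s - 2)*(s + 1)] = 6*s - 14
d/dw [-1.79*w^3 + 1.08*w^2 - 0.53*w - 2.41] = -5.37*w^2 + 2.16*w - 0.53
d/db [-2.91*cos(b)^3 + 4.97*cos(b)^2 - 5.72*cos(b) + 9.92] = (8.73*cos(b)^2 - 9.94*cos(b) + 5.72)*sin(b)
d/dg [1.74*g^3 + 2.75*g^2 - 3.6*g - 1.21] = 5.22*g^2 + 5.5*g - 3.6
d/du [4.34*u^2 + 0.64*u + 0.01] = 8.68*u + 0.64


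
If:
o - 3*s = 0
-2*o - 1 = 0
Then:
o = -1/2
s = -1/6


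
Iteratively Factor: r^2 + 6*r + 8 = (r + 4)*(r + 2)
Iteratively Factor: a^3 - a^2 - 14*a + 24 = (a - 3)*(a^2 + 2*a - 8) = (a - 3)*(a - 2)*(a + 4)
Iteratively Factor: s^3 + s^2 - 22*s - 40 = (s + 2)*(s^2 - s - 20) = (s - 5)*(s + 2)*(s + 4)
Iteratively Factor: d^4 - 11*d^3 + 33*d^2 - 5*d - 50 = (d - 5)*(d^3 - 6*d^2 + 3*d + 10) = (d - 5)*(d + 1)*(d^2 - 7*d + 10) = (d - 5)^2*(d + 1)*(d - 2)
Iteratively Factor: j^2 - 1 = (j + 1)*(j - 1)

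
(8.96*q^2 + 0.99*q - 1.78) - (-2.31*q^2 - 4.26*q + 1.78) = 11.27*q^2 + 5.25*q - 3.56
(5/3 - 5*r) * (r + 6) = -5*r^2 - 85*r/3 + 10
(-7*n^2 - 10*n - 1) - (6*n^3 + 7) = -6*n^3 - 7*n^2 - 10*n - 8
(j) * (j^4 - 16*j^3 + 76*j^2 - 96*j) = j^5 - 16*j^4 + 76*j^3 - 96*j^2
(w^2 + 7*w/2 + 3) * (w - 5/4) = w^3 + 9*w^2/4 - 11*w/8 - 15/4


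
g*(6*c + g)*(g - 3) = 6*c*g^2 - 18*c*g + g^3 - 3*g^2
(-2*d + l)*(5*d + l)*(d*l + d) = -10*d^3*l - 10*d^3 + 3*d^2*l^2 + 3*d^2*l + d*l^3 + d*l^2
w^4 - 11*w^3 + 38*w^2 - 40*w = w*(w - 5)*(w - 4)*(w - 2)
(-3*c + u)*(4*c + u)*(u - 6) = -12*c^2*u + 72*c^2 + c*u^2 - 6*c*u + u^3 - 6*u^2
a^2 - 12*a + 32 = (a - 8)*(a - 4)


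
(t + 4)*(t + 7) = t^2 + 11*t + 28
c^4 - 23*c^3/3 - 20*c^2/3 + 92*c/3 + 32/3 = (c - 8)*(c - 2)*(c + 1/3)*(c + 2)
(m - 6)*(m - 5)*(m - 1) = m^3 - 12*m^2 + 41*m - 30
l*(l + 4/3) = l^2 + 4*l/3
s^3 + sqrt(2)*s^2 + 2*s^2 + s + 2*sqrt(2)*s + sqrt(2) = (s + 1)^2*(s + sqrt(2))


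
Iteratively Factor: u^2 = (u)*(u)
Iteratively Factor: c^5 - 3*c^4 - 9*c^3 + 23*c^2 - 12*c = (c - 1)*(c^4 - 2*c^3 - 11*c^2 + 12*c) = (c - 4)*(c - 1)*(c^3 + 2*c^2 - 3*c) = c*(c - 4)*(c - 1)*(c^2 + 2*c - 3) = c*(c - 4)*(c - 1)^2*(c + 3)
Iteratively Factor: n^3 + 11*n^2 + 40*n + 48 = (n + 3)*(n^2 + 8*n + 16) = (n + 3)*(n + 4)*(n + 4)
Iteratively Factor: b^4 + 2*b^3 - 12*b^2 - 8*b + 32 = (b - 2)*(b^3 + 4*b^2 - 4*b - 16) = (b - 2)*(b + 2)*(b^2 + 2*b - 8) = (b - 2)*(b + 2)*(b + 4)*(b - 2)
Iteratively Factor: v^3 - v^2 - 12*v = (v + 3)*(v^2 - 4*v) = (v - 4)*(v + 3)*(v)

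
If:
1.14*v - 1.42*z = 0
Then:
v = 1.24561403508772*z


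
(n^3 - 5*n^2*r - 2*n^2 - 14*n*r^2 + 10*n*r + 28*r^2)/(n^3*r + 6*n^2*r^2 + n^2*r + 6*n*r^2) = (n^3 - 5*n^2*r - 2*n^2 - 14*n*r^2 + 10*n*r + 28*r^2)/(n*r*(n^2 + 6*n*r + n + 6*r))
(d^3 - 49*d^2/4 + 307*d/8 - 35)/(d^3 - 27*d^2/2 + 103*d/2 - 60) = (d - 7/4)/(d - 3)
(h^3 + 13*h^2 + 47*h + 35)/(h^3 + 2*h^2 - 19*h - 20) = (h + 7)/(h - 4)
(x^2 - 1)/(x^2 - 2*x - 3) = (x - 1)/(x - 3)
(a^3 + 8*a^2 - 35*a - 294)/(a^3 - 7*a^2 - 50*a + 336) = (a + 7)/(a - 8)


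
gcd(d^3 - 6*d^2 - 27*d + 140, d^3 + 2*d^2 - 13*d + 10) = d + 5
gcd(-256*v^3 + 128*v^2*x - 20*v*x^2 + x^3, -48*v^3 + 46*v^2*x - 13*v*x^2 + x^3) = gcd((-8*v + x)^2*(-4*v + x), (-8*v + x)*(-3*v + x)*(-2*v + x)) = -8*v + x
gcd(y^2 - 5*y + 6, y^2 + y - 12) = y - 3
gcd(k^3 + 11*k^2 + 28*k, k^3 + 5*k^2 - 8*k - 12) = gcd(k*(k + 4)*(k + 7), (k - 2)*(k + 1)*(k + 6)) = 1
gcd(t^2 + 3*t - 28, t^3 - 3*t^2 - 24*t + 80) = t - 4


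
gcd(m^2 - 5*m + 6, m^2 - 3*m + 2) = m - 2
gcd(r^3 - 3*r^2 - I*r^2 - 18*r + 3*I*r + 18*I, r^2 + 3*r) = r + 3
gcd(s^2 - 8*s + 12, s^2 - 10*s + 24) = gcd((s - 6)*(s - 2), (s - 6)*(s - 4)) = s - 6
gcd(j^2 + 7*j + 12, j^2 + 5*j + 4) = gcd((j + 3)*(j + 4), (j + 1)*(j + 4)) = j + 4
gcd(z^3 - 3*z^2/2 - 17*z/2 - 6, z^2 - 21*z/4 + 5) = z - 4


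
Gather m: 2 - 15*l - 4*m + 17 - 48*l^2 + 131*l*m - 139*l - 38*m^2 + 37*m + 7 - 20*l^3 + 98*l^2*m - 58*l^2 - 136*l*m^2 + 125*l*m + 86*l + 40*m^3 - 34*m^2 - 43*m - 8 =-20*l^3 - 106*l^2 - 68*l + 40*m^3 + m^2*(-136*l - 72) + m*(98*l^2 + 256*l - 10) + 18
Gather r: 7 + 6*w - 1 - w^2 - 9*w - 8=-w^2 - 3*w - 2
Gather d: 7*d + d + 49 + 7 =8*d + 56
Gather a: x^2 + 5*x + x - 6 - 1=x^2 + 6*x - 7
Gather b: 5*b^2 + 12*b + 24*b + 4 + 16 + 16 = 5*b^2 + 36*b + 36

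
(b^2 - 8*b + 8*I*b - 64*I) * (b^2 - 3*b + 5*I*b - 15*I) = b^4 - 11*b^3 + 13*I*b^3 - 16*b^2 - 143*I*b^2 + 440*b + 312*I*b - 960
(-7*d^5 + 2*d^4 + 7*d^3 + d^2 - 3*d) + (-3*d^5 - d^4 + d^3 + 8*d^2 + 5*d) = -10*d^5 + d^4 + 8*d^3 + 9*d^2 + 2*d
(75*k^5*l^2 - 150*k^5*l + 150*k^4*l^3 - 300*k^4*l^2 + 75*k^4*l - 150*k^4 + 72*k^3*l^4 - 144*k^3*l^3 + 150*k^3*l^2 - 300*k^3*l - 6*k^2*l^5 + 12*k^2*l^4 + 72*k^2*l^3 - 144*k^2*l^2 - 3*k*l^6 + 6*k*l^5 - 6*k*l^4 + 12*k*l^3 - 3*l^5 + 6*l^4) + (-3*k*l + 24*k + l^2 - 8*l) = 75*k^5*l^2 - 150*k^5*l + 150*k^4*l^3 - 300*k^4*l^2 + 75*k^4*l - 150*k^4 + 72*k^3*l^4 - 144*k^3*l^3 + 150*k^3*l^2 - 300*k^3*l - 6*k^2*l^5 + 12*k^2*l^4 + 72*k^2*l^3 - 144*k^2*l^2 - 3*k*l^6 + 6*k*l^5 - 6*k*l^4 + 12*k*l^3 - 3*k*l + 24*k - 3*l^5 + 6*l^4 + l^2 - 8*l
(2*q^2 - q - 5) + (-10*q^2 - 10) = -8*q^2 - q - 15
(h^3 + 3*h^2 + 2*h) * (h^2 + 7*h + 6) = h^5 + 10*h^4 + 29*h^3 + 32*h^2 + 12*h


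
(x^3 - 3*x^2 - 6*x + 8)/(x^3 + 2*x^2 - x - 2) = (x - 4)/(x + 1)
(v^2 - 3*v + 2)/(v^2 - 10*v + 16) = (v - 1)/(v - 8)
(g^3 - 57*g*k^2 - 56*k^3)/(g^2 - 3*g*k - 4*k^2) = (g^2 - g*k - 56*k^2)/(g - 4*k)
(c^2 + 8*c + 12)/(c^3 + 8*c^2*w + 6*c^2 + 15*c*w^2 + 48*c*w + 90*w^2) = (c + 2)/(c^2 + 8*c*w + 15*w^2)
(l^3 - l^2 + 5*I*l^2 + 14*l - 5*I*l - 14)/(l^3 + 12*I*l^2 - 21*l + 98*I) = (l - 1)/(l + 7*I)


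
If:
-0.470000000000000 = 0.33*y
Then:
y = -1.42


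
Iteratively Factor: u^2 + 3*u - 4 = (u - 1)*(u + 4)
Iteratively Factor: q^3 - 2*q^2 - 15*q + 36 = (q - 3)*(q^2 + q - 12) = (q - 3)*(q + 4)*(q - 3)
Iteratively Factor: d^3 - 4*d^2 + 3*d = (d - 3)*(d^2 - d) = d*(d - 3)*(d - 1)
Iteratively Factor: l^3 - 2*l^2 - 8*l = (l + 2)*(l^2 - 4*l) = l*(l + 2)*(l - 4)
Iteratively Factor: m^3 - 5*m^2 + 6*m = (m - 2)*(m^2 - 3*m) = (m - 3)*(m - 2)*(m)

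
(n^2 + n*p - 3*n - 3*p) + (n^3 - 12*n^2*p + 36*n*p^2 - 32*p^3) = n^3 - 12*n^2*p + n^2 + 36*n*p^2 + n*p - 3*n - 32*p^3 - 3*p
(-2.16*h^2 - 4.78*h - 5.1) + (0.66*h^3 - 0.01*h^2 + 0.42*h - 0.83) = 0.66*h^3 - 2.17*h^2 - 4.36*h - 5.93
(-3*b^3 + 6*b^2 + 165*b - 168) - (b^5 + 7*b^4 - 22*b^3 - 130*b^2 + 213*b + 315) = -b^5 - 7*b^4 + 19*b^3 + 136*b^2 - 48*b - 483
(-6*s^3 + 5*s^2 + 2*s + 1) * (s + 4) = -6*s^4 - 19*s^3 + 22*s^2 + 9*s + 4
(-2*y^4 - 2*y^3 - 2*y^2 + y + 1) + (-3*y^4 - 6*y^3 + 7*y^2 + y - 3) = -5*y^4 - 8*y^3 + 5*y^2 + 2*y - 2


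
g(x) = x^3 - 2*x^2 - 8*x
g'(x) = 3*x^2 - 4*x - 8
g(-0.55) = 3.63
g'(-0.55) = -4.89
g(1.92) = -15.65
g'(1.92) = -4.62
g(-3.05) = -22.58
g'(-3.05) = 32.11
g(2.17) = -16.56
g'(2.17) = -2.55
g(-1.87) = 1.43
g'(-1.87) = 9.97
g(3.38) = -11.27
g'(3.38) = 12.75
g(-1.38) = 4.60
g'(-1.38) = 3.23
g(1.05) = -9.45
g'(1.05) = -8.89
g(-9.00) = -819.00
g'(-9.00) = 271.00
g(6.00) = 96.00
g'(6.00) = 76.00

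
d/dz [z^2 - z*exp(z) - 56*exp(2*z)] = -z*exp(z) + 2*z - 112*exp(2*z) - exp(z)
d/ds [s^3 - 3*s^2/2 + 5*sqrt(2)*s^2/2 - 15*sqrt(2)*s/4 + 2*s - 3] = 3*s^2 - 3*s + 5*sqrt(2)*s - 15*sqrt(2)/4 + 2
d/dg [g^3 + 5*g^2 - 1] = g*(3*g + 10)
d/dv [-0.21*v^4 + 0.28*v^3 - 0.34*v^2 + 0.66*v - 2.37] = -0.84*v^3 + 0.84*v^2 - 0.68*v + 0.66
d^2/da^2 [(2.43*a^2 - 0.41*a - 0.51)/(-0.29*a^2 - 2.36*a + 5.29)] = (3.395146*a^3 - 22.109832*a^2 + 5.86814999999999*a - 118.519744)/(0.024389*a^6 + 0.595428*a^5 + 3.510885*a^4 - 8.5786*a^3 - 64.043385*a^2 + 198.127428*a - 148.035889)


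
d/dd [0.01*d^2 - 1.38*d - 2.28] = 0.02*d - 1.38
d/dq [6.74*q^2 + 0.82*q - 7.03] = 13.48*q + 0.82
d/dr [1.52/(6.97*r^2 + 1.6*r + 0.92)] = (-21.1888*r - 2.432)/(6.97*r^2 + 1.6*r + 0.92)^2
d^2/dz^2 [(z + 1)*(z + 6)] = 2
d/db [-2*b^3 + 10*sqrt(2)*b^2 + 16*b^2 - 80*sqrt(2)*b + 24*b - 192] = -6*b^2 + 20*sqrt(2)*b + 32*b - 80*sqrt(2) + 24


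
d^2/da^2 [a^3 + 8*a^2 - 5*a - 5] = 6*a + 16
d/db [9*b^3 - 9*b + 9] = 27*b^2 - 9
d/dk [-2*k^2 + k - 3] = 1 - 4*k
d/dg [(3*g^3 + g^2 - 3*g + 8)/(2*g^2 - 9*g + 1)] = 3*(2*g^4 - 18*g^3 + 2*g^2 - 10*g + 23)/(4*g^4 - 36*g^3 + 85*g^2 - 18*g + 1)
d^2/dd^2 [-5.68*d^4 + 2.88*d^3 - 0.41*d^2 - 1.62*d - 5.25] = -68.16*d^2 + 17.28*d - 0.82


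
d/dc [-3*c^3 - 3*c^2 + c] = -9*c^2 - 6*c + 1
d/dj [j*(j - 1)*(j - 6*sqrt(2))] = 3*j^2 - 12*sqrt(2)*j - 2*j + 6*sqrt(2)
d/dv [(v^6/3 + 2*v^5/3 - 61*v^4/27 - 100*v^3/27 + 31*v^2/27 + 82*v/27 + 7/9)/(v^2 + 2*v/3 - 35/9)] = 4*(81*v^7 + 189*v^6 - 639*v^5 - 1287*v^4 + 1835*v^3 + 2487*v^2 - 637*v - 749)/(3*(81*v^4 + 108*v^3 - 594*v^2 - 420*v + 1225))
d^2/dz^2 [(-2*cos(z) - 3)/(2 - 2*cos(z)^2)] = (-22*cos(z) + 24*cos(2*z) + 21*cos(3*z) + 12*cos(4*z) + cos(5*z) - 36)/(16*sin(z)^6)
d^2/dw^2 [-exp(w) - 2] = -exp(w)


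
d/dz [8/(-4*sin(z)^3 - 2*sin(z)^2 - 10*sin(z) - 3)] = 16*(6*sin(z)^2 + 2*sin(z) + 5)*cos(z)/(-13*sin(z) + sin(3*z) + cos(2*z) - 4)^2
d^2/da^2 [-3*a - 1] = 0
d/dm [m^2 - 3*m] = 2*m - 3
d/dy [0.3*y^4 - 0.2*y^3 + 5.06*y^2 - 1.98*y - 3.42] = 1.2*y^3 - 0.6*y^2 + 10.12*y - 1.98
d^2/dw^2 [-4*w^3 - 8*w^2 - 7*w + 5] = -24*w - 16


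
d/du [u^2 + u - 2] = 2*u + 1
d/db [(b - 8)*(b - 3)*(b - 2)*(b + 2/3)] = 4*b^3 - 37*b^2 + 224*b/3 - 52/3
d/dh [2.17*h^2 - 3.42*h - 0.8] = 4.34*h - 3.42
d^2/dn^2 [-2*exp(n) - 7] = -2*exp(n)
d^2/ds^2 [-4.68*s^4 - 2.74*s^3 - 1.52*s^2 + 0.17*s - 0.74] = -56.16*s^2 - 16.44*s - 3.04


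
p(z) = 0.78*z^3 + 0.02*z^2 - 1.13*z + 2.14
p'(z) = 2.34*z^2 + 0.04*z - 1.13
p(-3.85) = -37.73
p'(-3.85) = 33.40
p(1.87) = 5.20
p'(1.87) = 7.13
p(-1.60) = 0.80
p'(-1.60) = 4.80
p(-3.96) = -41.51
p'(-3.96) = 35.41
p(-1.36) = 1.75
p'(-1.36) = 3.14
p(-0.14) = 2.30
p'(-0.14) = -1.09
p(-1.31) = 1.90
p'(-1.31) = 2.83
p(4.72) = 79.27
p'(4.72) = 51.19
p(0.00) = 2.14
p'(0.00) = -1.13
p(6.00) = 164.56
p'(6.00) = 83.35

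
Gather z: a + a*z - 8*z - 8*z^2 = a - 8*z^2 + z*(a - 8)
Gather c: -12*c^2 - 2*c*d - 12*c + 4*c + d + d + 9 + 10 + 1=-12*c^2 + c*(-2*d - 8) + 2*d + 20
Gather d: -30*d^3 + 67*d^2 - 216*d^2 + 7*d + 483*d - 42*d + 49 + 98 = -30*d^3 - 149*d^2 + 448*d + 147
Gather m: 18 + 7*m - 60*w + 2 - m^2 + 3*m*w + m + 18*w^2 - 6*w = -m^2 + m*(3*w + 8) + 18*w^2 - 66*w + 20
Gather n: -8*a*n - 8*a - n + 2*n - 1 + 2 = -8*a + n*(1 - 8*a) + 1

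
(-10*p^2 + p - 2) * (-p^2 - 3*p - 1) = 10*p^4 + 29*p^3 + 9*p^2 + 5*p + 2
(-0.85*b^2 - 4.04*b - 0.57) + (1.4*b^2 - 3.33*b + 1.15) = 0.55*b^2 - 7.37*b + 0.58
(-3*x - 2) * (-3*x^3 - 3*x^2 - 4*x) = 9*x^4 + 15*x^3 + 18*x^2 + 8*x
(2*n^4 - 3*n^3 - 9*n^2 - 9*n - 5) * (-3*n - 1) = -6*n^5 + 7*n^4 + 30*n^3 + 36*n^2 + 24*n + 5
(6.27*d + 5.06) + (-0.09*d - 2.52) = 6.18*d + 2.54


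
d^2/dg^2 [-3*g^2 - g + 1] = -6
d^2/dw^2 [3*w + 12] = 0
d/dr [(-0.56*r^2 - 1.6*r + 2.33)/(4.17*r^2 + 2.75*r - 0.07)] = (5.132*r^2 - 19.3538*r - 6.2955)/(17.3889*r^4 + 22.935*r^3 + 6.9787*r^2 - 0.385*r + 0.0049)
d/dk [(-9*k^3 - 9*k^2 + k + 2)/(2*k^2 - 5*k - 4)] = (-18*k^4 + 90*k^3 + 151*k^2 + 64*k + 6)/(4*k^4 - 20*k^3 + 9*k^2 + 40*k + 16)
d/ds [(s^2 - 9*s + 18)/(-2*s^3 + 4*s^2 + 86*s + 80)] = (s^4 - 18*s^3 + 115*s^2 + 8*s - 1134)/(2*(s^6 - 4*s^5 - 82*s^4 + 92*s^3 + 2009*s^2 + 3440*s + 1600))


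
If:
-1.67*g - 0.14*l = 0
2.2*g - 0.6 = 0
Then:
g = 0.27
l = -3.25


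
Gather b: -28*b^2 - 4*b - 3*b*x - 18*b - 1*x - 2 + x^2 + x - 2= -28*b^2 + b*(-3*x - 22) + x^2 - 4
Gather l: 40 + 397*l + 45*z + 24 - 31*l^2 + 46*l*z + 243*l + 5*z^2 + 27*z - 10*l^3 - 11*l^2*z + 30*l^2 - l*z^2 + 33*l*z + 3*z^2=-10*l^3 + l^2*(-11*z - 1) + l*(-z^2 + 79*z + 640) + 8*z^2 + 72*z + 64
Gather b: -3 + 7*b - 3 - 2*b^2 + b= -2*b^2 + 8*b - 6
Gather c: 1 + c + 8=c + 9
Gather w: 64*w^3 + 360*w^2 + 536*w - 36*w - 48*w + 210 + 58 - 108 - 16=64*w^3 + 360*w^2 + 452*w + 144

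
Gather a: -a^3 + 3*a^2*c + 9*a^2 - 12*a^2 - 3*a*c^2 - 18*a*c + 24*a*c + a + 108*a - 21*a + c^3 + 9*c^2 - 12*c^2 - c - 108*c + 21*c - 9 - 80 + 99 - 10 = -a^3 + a^2*(3*c - 3) + a*(-3*c^2 + 6*c + 88) + c^3 - 3*c^2 - 88*c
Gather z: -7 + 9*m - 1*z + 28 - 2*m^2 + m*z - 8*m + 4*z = -2*m^2 + m + z*(m + 3) + 21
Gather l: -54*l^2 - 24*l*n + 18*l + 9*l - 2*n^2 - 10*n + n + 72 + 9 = -54*l^2 + l*(27 - 24*n) - 2*n^2 - 9*n + 81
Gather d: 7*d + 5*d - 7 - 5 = 12*d - 12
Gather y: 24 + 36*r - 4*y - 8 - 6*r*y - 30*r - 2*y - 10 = 6*r + y*(-6*r - 6) + 6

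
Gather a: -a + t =-a + t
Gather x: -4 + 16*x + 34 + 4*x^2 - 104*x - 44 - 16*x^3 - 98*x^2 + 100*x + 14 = -16*x^3 - 94*x^2 + 12*x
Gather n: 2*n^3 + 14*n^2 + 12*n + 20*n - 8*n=2*n^3 + 14*n^2 + 24*n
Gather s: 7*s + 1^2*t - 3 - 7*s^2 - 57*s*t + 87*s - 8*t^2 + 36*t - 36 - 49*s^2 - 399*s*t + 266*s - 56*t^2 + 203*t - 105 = -56*s^2 + s*(360 - 456*t) - 64*t^2 + 240*t - 144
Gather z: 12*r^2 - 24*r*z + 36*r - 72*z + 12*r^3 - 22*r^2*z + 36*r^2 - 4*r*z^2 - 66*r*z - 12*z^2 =12*r^3 + 48*r^2 + 36*r + z^2*(-4*r - 12) + z*(-22*r^2 - 90*r - 72)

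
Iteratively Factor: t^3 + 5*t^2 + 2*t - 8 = (t - 1)*(t^2 + 6*t + 8) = (t - 1)*(t + 2)*(t + 4)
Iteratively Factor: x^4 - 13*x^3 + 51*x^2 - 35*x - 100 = (x - 4)*(x^3 - 9*x^2 + 15*x + 25) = (x - 5)*(x - 4)*(x^2 - 4*x - 5) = (x - 5)^2*(x - 4)*(x + 1)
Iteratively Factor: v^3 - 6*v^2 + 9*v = (v - 3)*(v^2 - 3*v) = v*(v - 3)*(v - 3)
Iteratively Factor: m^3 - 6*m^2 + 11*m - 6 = (m - 2)*(m^2 - 4*m + 3) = (m - 3)*(m - 2)*(m - 1)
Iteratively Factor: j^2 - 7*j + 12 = (j - 3)*(j - 4)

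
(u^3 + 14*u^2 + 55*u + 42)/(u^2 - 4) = (u^3 + 14*u^2 + 55*u + 42)/(u^2 - 4)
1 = 1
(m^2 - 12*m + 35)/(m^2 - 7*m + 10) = (m - 7)/(m - 2)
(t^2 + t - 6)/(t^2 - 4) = (t + 3)/(t + 2)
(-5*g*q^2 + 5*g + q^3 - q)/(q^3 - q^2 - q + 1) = (-5*g + q)/(q - 1)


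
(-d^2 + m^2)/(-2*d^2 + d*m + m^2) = (d + m)/(2*d + m)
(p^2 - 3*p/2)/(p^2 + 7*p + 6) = p*(2*p - 3)/(2*(p^2 + 7*p + 6))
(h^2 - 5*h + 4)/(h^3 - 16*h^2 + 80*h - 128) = (h - 1)/(h^2 - 12*h + 32)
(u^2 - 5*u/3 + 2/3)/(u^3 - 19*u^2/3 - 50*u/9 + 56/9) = 3*(u - 1)/(3*u^2 - 17*u - 28)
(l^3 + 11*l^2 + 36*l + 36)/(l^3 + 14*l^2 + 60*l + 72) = (l + 3)/(l + 6)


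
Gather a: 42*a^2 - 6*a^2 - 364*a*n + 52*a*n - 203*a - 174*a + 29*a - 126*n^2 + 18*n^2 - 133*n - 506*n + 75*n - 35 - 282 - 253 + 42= 36*a^2 + a*(-312*n - 348) - 108*n^2 - 564*n - 528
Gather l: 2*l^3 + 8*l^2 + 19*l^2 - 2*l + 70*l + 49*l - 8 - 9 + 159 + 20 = 2*l^3 + 27*l^2 + 117*l + 162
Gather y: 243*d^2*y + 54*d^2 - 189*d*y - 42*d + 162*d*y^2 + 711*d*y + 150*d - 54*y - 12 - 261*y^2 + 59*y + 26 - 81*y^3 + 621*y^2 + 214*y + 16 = 54*d^2 + 108*d - 81*y^3 + y^2*(162*d + 360) + y*(243*d^2 + 522*d + 219) + 30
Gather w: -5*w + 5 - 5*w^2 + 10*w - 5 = -5*w^2 + 5*w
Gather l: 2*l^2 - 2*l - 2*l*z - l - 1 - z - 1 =2*l^2 + l*(-2*z - 3) - z - 2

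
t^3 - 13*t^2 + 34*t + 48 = (t - 8)*(t - 6)*(t + 1)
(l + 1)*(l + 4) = l^2 + 5*l + 4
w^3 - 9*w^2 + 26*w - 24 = (w - 4)*(w - 3)*(w - 2)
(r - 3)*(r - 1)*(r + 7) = r^3 + 3*r^2 - 25*r + 21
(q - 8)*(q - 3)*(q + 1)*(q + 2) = q^4 - 8*q^3 - 7*q^2 + 50*q + 48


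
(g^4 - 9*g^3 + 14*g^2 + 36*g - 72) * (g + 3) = g^5 - 6*g^4 - 13*g^3 + 78*g^2 + 36*g - 216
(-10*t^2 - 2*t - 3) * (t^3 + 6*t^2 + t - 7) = -10*t^5 - 62*t^4 - 25*t^3 + 50*t^2 + 11*t + 21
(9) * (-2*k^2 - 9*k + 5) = -18*k^2 - 81*k + 45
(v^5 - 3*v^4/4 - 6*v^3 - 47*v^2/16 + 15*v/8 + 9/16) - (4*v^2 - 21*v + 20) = v^5 - 3*v^4/4 - 6*v^3 - 111*v^2/16 + 183*v/8 - 311/16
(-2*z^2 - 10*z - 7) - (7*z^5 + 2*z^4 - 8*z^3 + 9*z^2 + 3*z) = -7*z^5 - 2*z^4 + 8*z^3 - 11*z^2 - 13*z - 7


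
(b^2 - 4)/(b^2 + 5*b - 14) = (b + 2)/(b + 7)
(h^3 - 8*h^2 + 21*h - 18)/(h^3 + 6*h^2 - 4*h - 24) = (h^2 - 6*h + 9)/(h^2 + 8*h + 12)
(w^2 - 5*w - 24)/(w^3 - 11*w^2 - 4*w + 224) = (w + 3)/(w^2 - 3*w - 28)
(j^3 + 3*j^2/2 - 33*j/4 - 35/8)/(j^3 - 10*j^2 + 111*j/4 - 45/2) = (4*j^2 + 16*j + 7)/(2*(2*j^2 - 15*j + 18))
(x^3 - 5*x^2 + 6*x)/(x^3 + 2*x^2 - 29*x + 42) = x/(x + 7)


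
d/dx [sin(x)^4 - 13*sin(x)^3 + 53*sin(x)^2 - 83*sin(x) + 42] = (4*sin(x)^3 - 39*sin(x)^2 + 106*sin(x) - 83)*cos(x)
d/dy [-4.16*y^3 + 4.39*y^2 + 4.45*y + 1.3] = -12.48*y^2 + 8.78*y + 4.45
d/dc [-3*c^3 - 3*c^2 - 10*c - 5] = -9*c^2 - 6*c - 10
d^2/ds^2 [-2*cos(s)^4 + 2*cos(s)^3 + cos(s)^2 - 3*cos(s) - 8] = 3*cos(s)/2 + 8*cos(2*s)^2 + 2*cos(2*s) - 9*cos(3*s)/2 - 4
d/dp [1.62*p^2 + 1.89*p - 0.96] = 3.24*p + 1.89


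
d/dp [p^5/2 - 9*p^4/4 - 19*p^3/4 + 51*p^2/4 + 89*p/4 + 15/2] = 5*p^4/2 - 9*p^3 - 57*p^2/4 + 51*p/2 + 89/4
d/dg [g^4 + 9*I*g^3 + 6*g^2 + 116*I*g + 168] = 4*g^3 + 27*I*g^2 + 12*g + 116*I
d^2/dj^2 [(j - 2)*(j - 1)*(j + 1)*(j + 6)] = 12*j^2 + 24*j - 26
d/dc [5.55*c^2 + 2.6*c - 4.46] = 11.1*c + 2.6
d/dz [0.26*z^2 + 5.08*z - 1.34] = 0.52*z + 5.08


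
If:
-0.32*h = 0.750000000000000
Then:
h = -2.34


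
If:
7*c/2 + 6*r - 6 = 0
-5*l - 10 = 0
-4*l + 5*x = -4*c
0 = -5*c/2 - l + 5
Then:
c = 14/5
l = -2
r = -19/30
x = -96/25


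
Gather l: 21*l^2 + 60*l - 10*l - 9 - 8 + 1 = 21*l^2 + 50*l - 16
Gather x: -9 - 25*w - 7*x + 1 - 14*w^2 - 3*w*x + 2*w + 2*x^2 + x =-14*w^2 - 23*w + 2*x^2 + x*(-3*w - 6) - 8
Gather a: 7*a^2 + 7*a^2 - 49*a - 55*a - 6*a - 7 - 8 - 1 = 14*a^2 - 110*a - 16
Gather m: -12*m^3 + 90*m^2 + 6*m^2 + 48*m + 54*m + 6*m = -12*m^3 + 96*m^2 + 108*m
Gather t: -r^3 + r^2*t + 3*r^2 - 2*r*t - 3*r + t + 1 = -r^3 + 3*r^2 - 3*r + t*(r^2 - 2*r + 1) + 1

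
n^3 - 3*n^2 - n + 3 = (n - 3)*(n - 1)*(n + 1)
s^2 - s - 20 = (s - 5)*(s + 4)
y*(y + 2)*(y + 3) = y^3 + 5*y^2 + 6*y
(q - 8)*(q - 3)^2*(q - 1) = q^4 - 15*q^3 + 71*q^2 - 129*q + 72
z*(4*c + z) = 4*c*z + z^2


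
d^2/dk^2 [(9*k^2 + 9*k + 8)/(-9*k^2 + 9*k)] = 4*(-9*k^3 - 12*k^2 + 12*k - 4)/(9*k^3*(k^3 - 3*k^2 + 3*k - 1))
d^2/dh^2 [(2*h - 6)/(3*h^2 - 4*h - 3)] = 4*((13 - 9*h)*(-3*h^2 + 4*h + 3) - 4*(h - 3)*(3*h - 2)^2)/(-3*h^2 + 4*h + 3)^3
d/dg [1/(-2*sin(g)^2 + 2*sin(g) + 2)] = (2*sin(g) - 1)*cos(g)/(2*(sin(g) + cos(g)^2)^2)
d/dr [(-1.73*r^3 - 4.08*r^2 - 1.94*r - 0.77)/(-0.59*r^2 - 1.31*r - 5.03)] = (1.0207*r^4 + 4.5326*r^3 + 30.3059*r^2 + 40.1362*r + 8.7495)/(0.3481*r^4 + 1.5458*r^3 + 7.6515*r^2 + 13.1786*r + 25.3009)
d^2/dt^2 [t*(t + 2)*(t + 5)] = 6*t + 14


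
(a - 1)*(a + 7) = a^2 + 6*a - 7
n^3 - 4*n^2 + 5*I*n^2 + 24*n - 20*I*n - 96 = (n - 4)*(n - 3*I)*(n + 8*I)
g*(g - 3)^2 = g^3 - 6*g^2 + 9*g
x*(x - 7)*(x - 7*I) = x^3 - 7*x^2 - 7*I*x^2 + 49*I*x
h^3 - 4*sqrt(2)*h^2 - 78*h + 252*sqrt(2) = (h - 7*sqrt(2))*(h - 3*sqrt(2))*(h + 6*sqrt(2))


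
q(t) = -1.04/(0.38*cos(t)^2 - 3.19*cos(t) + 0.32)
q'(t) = -1.04*(0.76*sin(t)*cos(t) - 3.19*sin(t))/(0.38*cos(t)^2 - 3.19*cos(t) + 0.32)^2 = (3.3176 - 0.7904*cos(t))*sin(t)/(0.38*cos(t)^2 - 3.19*cos(t) + 0.32)^2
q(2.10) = -0.51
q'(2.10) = 0.78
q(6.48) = 0.43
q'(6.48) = 0.08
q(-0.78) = 0.59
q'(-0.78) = -0.63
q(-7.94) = -1.74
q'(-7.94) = -9.47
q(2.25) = -0.42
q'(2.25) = 0.48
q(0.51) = 0.48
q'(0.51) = 0.27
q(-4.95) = 2.54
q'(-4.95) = 18.12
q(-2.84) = -0.28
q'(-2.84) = -0.09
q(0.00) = 0.42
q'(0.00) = 0.00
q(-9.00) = -0.29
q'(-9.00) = -0.13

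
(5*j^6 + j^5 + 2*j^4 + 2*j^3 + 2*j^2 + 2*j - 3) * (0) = 0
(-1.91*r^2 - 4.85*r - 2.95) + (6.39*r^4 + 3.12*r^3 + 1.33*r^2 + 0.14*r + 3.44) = 6.39*r^4 + 3.12*r^3 - 0.58*r^2 - 4.71*r + 0.49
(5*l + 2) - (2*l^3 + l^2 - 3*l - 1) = -2*l^3 - l^2 + 8*l + 3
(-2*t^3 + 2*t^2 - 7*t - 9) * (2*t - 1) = -4*t^4 + 6*t^3 - 16*t^2 - 11*t + 9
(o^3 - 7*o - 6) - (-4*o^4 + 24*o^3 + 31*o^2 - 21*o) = 4*o^4 - 23*o^3 - 31*o^2 + 14*o - 6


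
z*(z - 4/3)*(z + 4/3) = z^3 - 16*z/9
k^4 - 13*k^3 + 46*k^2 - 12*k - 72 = (k - 6)^2*(k - 2)*(k + 1)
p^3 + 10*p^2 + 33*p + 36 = (p + 3)^2*(p + 4)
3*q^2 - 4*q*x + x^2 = (-3*q + x)*(-q + x)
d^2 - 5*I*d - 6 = (d - 3*I)*(d - 2*I)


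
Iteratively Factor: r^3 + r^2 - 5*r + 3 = (r + 3)*(r^2 - 2*r + 1) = (r - 1)*(r + 3)*(r - 1)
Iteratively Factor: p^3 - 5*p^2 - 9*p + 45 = (p - 3)*(p^2 - 2*p - 15) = (p - 3)*(p + 3)*(p - 5)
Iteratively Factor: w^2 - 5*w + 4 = (w - 1)*(w - 4)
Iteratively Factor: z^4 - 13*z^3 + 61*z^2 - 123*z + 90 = (z - 2)*(z^3 - 11*z^2 + 39*z - 45) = (z - 5)*(z - 2)*(z^2 - 6*z + 9) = (z - 5)*(z - 3)*(z - 2)*(z - 3)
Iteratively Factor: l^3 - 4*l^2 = (l - 4)*(l^2) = l*(l - 4)*(l)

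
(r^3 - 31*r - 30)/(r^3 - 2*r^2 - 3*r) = (r^2 - r - 30)/(r*(r - 3))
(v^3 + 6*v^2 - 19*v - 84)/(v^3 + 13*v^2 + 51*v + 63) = (v - 4)/(v + 3)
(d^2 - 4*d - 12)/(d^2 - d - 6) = (d - 6)/(d - 3)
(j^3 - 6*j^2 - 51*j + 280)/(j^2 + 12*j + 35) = (j^2 - 13*j + 40)/(j + 5)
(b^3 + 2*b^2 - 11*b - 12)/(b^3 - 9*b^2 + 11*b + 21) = (b + 4)/(b - 7)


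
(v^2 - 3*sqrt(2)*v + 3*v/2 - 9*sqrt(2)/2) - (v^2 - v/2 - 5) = -3*sqrt(2)*v + 2*v - 9*sqrt(2)/2 + 5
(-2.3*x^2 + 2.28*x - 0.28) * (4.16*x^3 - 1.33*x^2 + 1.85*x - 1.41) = -9.568*x^5 + 12.5438*x^4 - 8.4522*x^3 + 7.8334*x^2 - 3.7328*x + 0.3948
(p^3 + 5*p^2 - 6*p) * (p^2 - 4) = p^5 + 5*p^4 - 10*p^3 - 20*p^2 + 24*p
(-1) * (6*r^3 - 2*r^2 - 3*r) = -6*r^3 + 2*r^2 + 3*r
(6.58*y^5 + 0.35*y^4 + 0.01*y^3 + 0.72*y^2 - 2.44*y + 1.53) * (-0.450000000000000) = -2.961*y^5 - 0.1575*y^4 - 0.0045*y^3 - 0.324*y^2 + 1.098*y - 0.6885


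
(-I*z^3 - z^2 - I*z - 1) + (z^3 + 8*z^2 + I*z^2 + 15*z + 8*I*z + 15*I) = z^3 - I*z^3 + 7*z^2 + I*z^2 + 15*z + 7*I*z - 1 + 15*I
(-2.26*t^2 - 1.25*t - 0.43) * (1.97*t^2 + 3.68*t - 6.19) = -4.4522*t^4 - 10.7793*t^3 + 8.5423*t^2 + 6.1551*t + 2.6617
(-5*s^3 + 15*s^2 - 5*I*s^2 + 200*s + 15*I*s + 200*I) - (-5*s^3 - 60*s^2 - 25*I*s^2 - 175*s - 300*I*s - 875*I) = 75*s^2 + 20*I*s^2 + 375*s + 315*I*s + 1075*I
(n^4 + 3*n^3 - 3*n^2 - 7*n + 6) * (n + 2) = n^5 + 5*n^4 + 3*n^3 - 13*n^2 - 8*n + 12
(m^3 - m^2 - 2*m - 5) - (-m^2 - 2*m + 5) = m^3 - 10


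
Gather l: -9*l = -9*l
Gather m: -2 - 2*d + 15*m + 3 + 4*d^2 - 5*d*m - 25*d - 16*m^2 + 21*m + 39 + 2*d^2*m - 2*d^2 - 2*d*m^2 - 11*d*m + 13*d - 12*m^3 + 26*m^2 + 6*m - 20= 2*d^2 - 14*d - 12*m^3 + m^2*(10 - 2*d) + m*(2*d^2 - 16*d + 42) + 20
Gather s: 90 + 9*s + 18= 9*s + 108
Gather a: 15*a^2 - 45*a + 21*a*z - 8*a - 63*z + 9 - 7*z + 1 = 15*a^2 + a*(21*z - 53) - 70*z + 10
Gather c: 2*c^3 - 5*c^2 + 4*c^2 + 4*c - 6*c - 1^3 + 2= 2*c^3 - c^2 - 2*c + 1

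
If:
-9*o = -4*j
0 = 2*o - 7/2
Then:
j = 63/16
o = 7/4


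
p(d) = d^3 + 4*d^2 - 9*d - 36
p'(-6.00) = 51.00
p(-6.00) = -54.00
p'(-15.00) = 546.00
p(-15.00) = -2376.00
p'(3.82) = 65.34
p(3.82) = 43.73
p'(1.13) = 3.87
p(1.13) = -39.62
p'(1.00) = 2.00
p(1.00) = -40.00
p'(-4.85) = 22.77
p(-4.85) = -12.34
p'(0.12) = -8.00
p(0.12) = -37.02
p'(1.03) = 2.42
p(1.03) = -39.93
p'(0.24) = -6.91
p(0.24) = -37.92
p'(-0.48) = -12.15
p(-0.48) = -30.87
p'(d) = 3*d^2 + 8*d - 9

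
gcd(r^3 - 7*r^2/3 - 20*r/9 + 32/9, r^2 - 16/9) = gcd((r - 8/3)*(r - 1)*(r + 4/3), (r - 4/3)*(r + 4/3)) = r + 4/3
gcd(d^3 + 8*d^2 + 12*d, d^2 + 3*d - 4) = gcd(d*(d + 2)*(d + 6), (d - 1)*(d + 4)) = 1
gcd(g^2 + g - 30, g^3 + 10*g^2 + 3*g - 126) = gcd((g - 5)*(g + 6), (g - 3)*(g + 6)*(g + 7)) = g + 6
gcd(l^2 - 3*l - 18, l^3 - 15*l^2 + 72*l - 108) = l - 6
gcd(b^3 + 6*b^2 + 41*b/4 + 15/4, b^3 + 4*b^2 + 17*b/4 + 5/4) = b^2 + 3*b + 5/4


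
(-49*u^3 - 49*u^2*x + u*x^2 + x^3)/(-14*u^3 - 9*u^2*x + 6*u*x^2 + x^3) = (-7*u + x)/(-2*u + x)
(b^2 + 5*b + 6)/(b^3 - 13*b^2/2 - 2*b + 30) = 2*(b + 3)/(2*b^2 - 17*b + 30)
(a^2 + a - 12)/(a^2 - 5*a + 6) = (a + 4)/(a - 2)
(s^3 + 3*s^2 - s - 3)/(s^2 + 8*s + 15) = (s^2 - 1)/(s + 5)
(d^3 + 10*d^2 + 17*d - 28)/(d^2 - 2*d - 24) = (d^2 + 6*d - 7)/(d - 6)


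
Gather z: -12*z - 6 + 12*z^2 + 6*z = 12*z^2 - 6*z - 6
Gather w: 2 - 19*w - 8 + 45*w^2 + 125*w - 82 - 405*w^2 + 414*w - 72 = -360*w^2 + 520*w - 160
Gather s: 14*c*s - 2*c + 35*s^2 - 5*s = -2*c + 35*s^2 + s*(14*c - 5)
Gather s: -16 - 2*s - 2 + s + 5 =-s - 13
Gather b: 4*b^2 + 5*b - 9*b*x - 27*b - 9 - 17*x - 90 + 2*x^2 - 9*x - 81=4*b^2 + b*(-9*x - 22) + 2*x^2 - 26*x - 180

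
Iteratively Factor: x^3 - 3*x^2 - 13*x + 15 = (x - 5)*(x^2 + 2*x - 3) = (x - 5)*(x - 1)*(x + 3)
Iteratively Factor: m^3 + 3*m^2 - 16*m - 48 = (m - 4)*(m^2 + 7*m + 12) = (m - 4)*(m + 3)*(m + 4)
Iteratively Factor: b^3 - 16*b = (b)*(b^2 - 16) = b*(b - 4)*(b + 4)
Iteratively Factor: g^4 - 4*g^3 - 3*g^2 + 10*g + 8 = (g - 2)*(g^3 - 2*g^2 - 7*g - 4) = (g - 2)*(g + 1)*(g^2 - 3*g - 4) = (g - 2)*(g + 1)^2*(g - 4)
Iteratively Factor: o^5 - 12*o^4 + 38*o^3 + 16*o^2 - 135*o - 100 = (o - 4)*(o^4 - 8*o^3 + 6*o^2 + 40*o + 25) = (o - 4)*(o + 1)*(o^3 - 9*o^2 + 15*o + 25) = (o - 4)*(o + 1)^2*(o^2 - 10*o + 25) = (o - 5)*(o - 4)*(o + 1)^2*(o - 5)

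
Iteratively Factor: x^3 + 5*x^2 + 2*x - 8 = (x + 2)*(x^2 + 3*x - 4) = (x + 2)*(x + 4)*(x - 1)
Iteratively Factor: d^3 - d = (d)*(d^2 - 1) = d*(d + 1)*(d - 1)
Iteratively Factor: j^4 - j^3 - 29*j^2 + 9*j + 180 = (j + 4)*(j^3 - 5*j^2 - 9*j + 45) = (j + 3)*(j + 4)*(j^2 - 8*j + 15) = (j - 5)*(j + 3)*(j + 4)*(j - 3)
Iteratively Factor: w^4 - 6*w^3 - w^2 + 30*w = (w - 5)*(w^3 - w^2 - 6*w) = w*(w - 5)*(w^2 - w - 6) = w*(w - 5)*(w + 2)*(w - 3)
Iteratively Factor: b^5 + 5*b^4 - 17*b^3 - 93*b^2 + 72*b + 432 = (b - 3)*(b^4 + 8*b^3 + 7*b^2 - 72*b - 144) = (b - 3)*(b + 4)*(b^3 + 4*b^2 - 9*b - 36) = (b - 3)*(b + 3)*(b + 4)*(b^2 + b - 12) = (b - 3)*(b + 3)*(b + 4)^2*(b - 3)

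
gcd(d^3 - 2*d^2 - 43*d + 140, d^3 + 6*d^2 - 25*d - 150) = d - 5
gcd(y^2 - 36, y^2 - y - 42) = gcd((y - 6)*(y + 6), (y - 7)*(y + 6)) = y + 6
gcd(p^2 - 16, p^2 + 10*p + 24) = p + 4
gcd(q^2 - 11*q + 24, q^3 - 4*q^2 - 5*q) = 1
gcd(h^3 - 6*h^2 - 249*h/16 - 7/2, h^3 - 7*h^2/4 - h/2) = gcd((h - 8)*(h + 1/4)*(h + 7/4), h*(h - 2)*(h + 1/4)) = h + 1/4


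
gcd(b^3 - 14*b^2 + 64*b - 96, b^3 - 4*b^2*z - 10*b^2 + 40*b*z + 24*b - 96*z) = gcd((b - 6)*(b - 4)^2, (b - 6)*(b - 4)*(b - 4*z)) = b^2 - 10*b + 24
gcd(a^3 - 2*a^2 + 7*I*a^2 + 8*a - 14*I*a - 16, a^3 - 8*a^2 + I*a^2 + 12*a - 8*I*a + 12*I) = a - 2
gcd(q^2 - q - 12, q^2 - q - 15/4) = 1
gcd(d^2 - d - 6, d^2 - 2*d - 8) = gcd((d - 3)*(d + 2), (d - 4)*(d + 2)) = d + 2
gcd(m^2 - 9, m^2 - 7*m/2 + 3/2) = m - 3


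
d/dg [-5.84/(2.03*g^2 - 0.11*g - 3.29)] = (23.7104*g - 0.6424)/(-2.03*g^2 + 0.11*g + 3.29)^2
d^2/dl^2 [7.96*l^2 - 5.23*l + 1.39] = 15.9200000000000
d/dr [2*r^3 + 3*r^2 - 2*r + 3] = 6*r^2 + 6*r - 2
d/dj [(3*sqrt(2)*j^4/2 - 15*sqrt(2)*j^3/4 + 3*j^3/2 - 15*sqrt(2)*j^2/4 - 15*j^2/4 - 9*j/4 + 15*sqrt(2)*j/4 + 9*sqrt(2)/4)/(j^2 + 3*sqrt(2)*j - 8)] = 3*(4*sqrt(2)*j^5 - 5*sqrt(2)*j^4 + 38*j^4 - 52*sqrt(2)*j^3 - 60*j^3 - 75*j^2 + 100*sqrt(2)*j^2 + 80*j + 74*sqrt(2)*j - 40*sqrt(2) + 6)/(4*(j^4 + 6*sqrt(2)*j^3 + 2*j^2 - 48*sqrt(2)*j + 64))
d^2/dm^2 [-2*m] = 0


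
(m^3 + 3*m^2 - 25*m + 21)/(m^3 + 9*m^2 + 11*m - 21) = (m - 3)/(m + 3)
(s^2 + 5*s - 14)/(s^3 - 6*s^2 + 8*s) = (s + 7)/(s*(s - 4))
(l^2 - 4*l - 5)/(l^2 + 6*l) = (l^2 - 4*l - 5)/(l*(l + 6))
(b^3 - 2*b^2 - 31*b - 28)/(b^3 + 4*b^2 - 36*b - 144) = (b^2 - 6*b - 7)/(b^2 - 36)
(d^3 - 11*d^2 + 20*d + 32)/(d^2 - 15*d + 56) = (d^2 - 3*d - 4)/(d - 7)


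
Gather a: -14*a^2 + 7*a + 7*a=-14*a^2 + 14*a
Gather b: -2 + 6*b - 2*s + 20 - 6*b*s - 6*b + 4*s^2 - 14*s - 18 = -6*b*s + 4*s^2 - 16*s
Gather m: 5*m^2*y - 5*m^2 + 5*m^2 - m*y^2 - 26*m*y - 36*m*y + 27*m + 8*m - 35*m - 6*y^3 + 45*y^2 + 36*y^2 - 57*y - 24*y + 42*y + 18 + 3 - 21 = 5*m^2*y + m*(-y^2 - 62*y) - 6*y^3 + 81*y^2 - 39*y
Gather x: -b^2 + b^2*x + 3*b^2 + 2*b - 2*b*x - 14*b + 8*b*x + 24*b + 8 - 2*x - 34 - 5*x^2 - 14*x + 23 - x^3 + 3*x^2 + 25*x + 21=2*b^2 + 12*b - x^3 - 2*x^2 + x*(b^2 + 6*b + 9) + 18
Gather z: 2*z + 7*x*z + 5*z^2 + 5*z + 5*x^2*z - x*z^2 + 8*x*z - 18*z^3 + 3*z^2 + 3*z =-18*z^3 + z^2*(8 - x) + z*(5*x^2 + 15*x + 10)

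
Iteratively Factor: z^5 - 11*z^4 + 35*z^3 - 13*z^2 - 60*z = (z - 5)*(z^4 - 6*z^3 + 5*z^2 + 12*z) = (z - 5)*(z + 1)*(z^3 - 7*z^2 + 12*z) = (z - 5)*(z - 3)*(z + 1)*(z^2 - 4*z) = (z - 5)*(z - 4)*(z - 3)*(z + 1)*(z)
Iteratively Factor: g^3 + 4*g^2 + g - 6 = (g + 3)*(g^2 + g - 2) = (g + 2)*(g + 3)*(g - 1)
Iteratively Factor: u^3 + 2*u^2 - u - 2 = (u + 1)*(u^2 + u - 2) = (u - 1)*(u + 1)*(u + 2)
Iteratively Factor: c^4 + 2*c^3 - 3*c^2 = (c)*(c^3 + 2*c^2 - 3*c) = c^2*(c^2 + 2*c - 3) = c^2*(c + 3)*(c - 1)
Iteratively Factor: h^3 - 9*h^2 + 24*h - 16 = (h - 1)*(h^2 - 8*h + 16) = (h - 4)*(h - 1)*(h - 4)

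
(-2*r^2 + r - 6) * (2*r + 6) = -4*r^3 - 10*r^2 - 6*r - 36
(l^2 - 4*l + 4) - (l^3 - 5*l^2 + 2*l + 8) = -l^3 + 6*l^2 - 6*l - 4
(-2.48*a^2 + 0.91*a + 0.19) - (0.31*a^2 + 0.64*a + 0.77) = -2.79*a^2 + 0.27*a - 0.58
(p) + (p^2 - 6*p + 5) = p^2 - 5*p + 5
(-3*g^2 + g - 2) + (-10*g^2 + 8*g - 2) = -13*g^2 + 9*g - 4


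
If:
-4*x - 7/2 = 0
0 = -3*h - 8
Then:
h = -8/3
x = -7/8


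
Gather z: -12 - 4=-16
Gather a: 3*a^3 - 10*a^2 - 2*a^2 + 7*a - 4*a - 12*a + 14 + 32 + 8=3*a^3 - 12*a^2 - 9*a + 54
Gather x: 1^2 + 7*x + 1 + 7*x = 14*x + 2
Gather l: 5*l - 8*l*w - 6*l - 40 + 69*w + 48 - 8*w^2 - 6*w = l*(-8*w - 1) - 8*w^2 + 63*w + 8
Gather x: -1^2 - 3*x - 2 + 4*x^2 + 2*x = 4*x^2 - x - 3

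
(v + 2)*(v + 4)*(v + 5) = v^3 + 11*v^2 + 38*v + 40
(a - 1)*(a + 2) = a^2 + a - 2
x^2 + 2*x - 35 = (x - 5)*(x + 7)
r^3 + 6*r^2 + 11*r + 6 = (r + 1)*(r + 2)*(r + 3)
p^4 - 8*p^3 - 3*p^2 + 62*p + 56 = (p - 7)*(p - 4)*(p + 1)*(p + 2)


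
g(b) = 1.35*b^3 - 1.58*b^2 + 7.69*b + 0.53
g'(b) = 4.05*b^2 - 3.16*b + 7.69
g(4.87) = 156.43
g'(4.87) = 88.35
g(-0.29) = -1.87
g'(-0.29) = 8.95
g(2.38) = 28.08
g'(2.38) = 23.11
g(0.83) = 6.60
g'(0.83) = 7.86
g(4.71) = 142.76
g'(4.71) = 82.65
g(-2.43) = -46.86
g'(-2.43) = 39.28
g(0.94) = 7.48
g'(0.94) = 8.30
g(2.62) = 34.11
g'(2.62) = 27.21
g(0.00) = 0.53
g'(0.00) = 7.69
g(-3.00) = -73.21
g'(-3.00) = 53.62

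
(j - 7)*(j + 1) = j^2 - 6*j - 7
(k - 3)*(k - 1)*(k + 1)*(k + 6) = k^4 + 3*k^3 - 19*k^2 - 3*k + 18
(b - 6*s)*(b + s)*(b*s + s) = b^3*s - 5*b^2*s^2 + b^2*s - 6*b*s^3 - 5*b*s^2 - 6*s^3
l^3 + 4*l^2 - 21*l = l*(l - 3)*(l + 7)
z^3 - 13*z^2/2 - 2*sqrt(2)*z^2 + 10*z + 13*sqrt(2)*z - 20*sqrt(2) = (z - 4)*(z - 5/2)*(z - 2*sqrt(2))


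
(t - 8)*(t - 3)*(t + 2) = t^3 - 9*t^2 + 2*t + 48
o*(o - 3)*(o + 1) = o^3 - 2*o^2 - 3*o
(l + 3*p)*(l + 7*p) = l^2 + 10*l*p + 21*p^2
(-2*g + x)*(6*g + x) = -12*g^2 + 4*g*x + x^2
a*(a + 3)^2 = a^3 + 6*a^2 + 9*a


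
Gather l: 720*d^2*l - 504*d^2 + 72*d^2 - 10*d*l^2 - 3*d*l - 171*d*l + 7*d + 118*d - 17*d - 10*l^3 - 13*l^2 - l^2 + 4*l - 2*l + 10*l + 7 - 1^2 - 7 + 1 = -432*d^2 + 108*d - 10*l^3 + l^2*(-10*d - 14) + l*(720*d^2 - 174*d + 12)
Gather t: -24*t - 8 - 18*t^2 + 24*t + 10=2 - 18*t^2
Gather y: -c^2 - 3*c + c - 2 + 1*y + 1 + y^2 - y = -c^2 - 2*c + y^2 - 1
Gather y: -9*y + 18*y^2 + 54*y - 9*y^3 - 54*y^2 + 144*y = -9*y^3 - 36*y^2 + 189*y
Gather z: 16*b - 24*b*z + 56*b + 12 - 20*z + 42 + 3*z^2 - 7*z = 72*b + 3*z^2 + z*(-24*b - 27) + 54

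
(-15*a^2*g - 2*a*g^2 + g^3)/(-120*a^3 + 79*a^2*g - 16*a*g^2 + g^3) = g*(3*a + g)/(24*a^2 - 11*a*g + g^2)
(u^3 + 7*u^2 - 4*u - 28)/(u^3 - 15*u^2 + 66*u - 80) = (u^2 + 9*u + 14)/(u^2 - 13*u + 40)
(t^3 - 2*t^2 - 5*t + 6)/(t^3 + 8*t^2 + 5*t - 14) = (t - 3)/(t + 7)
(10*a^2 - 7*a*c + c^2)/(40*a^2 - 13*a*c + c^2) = (2*a - c)/(8*a - c)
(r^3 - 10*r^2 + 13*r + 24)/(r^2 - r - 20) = (-r^3 + 10*r^2 - 13*r - 24)/(-r^2 + r + 20)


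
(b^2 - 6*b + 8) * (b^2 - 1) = b^4 - 6*b^3 + 7*b^2 + 6*b - 8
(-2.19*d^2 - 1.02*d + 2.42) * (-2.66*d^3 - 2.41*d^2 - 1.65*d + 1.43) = 5.8254*d^5 + 7.9911*d^4 - 0.3655*d^3 - 7.2809*d^2 - 5.4516*d + 3.4606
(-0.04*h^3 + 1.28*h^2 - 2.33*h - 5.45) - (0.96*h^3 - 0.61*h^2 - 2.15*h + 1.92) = -1.0*h^3 + 1.89*h^2 - 0.18*h - 7.37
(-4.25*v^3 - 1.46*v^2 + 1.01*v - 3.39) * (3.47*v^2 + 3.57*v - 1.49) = -14.7475*v^5 - 20.2387*v^4 + 4.625*v^3 - 5.9822*v^2 - 13.6072*v + 5.0511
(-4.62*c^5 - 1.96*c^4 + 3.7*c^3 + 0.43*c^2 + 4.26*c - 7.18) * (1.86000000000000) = -8.5932*c^5 - 3.6456*c^4 + 6.882*c^3 + 0.7998*c^2 + 7.9236*c - 13.3548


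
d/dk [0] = 0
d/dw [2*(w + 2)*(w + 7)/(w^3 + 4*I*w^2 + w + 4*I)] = 2*(-(w + 2)*(w + 7)*(3*w^2 + 8*I*w + 1) + (2*w + 9)*(w^3 + 4*I*w^2 + w + 4*I))/(w^3 + 4*I*w^2 + w + 4*I)^2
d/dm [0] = 0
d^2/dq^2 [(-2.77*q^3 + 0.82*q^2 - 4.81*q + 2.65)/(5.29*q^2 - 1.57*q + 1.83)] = (1.13686837721616e-13*q^5 - 215.610818*q^3 + 445.069068*q^2 + 91.6720139999999*q - 60.390766)/(148.035889*q^6 - 131.805111*q^5 + 192.750672*q^4 - 95.062087*q^3 + 66.679344*q^2 - 15.773319*q + 6.128487)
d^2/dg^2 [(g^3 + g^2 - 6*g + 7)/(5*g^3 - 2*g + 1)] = 2*(25*g^6 - 420*g^5 + 1050*g^4 - 91*g^3 - 36*g^2 - 102*g + 17)/(125*g^9 - 150*g^7 + 75*g^6 + 60*g^5 - 60*g^4 + 7*g^3 + 12*g^2 - 6*g + 1)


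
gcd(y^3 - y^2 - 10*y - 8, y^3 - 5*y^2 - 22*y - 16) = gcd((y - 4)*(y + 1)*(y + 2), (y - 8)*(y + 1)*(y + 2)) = y^2 + 3*y + 2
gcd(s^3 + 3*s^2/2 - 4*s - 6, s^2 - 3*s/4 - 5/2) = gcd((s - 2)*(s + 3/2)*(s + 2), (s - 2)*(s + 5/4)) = s - 2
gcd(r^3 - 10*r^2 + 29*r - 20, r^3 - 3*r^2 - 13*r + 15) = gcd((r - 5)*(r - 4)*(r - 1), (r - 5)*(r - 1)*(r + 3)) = r^2 - 6*r + 5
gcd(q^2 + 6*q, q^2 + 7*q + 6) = q + 6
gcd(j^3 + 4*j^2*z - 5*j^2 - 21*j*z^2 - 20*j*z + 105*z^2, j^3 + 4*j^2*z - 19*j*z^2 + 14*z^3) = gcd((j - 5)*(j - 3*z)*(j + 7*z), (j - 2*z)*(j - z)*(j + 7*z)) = j + 7*z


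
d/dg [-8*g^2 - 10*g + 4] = -16*g - 10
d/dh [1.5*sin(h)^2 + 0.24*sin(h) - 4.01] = (3.0*sin(h) + 0.24)*cos(h)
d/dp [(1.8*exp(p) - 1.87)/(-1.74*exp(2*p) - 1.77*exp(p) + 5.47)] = (3.132*exp(2*p) - 6.5076*exp(p) + 6.5361)*exp(p)/(3.0276*exp(4*p) + 6.1596*exp(3*p) - 15.9027*exp(2*p) - 19.3638*exp(p) + 29.9209)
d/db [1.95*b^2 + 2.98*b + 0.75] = 3.9*b + 2.98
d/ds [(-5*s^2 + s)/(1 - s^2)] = (s^2 - 10*s + 1)/(s^4 - 2*s^2 + 1)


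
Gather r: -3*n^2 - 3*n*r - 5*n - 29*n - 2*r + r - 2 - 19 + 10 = -3*n^2 - 34*n + r*(-3*n - 1) - 11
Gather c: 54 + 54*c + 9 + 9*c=63*c + 63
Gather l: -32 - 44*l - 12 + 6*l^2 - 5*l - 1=6*l^2 - 49*l - 45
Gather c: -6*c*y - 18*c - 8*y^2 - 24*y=c*(-6*y - 18) - 8*y^2 - 24*y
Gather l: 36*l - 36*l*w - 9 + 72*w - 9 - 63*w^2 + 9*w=l*(36 - 36*w) - 63*w^2 + 81*w - 18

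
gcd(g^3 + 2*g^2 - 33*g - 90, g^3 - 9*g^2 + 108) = g^2 - 3*g - 18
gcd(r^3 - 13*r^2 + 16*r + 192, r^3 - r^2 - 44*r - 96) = r^2 - 5*r - 24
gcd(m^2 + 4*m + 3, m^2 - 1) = m + 1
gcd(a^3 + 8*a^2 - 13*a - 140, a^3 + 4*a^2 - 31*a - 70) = a + 7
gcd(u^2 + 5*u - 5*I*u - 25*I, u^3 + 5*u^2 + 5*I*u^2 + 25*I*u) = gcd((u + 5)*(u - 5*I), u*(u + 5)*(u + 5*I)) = u + 5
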